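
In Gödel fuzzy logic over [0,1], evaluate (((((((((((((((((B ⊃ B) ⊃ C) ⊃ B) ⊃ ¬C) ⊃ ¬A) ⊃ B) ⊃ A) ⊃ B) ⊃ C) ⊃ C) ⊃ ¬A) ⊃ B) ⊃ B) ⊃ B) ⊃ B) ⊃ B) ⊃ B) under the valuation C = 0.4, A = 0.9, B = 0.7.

(B ⊃ B): 0.7 ≤ 0.7, so result = 1
((B ⊃ B) ⊃ C): 1 > 0.4, so result = 0.4
(((B ⊃ B) ⊃ C) ⊃ B): 0.4 ≤ 0.7, so result = 1
¬C: Gödel ¬ of 0.4 = 0 (operand ≠ 0)
((((B ⊃ B) ⊃ C) ⊃ B) ⊃ ¬C): 1 > 0, so result = 0
¬A: Gödel ¬ of 0.9 = 0 (operand ≠ 0)
(((((B ⊃ B) ⊃ C) ⊃ B) ⊃ ¬C) ⊃ ¬A): 0 ≤ 0, so result = 1
((((((B ⊃ B) ⊃ C) ⊃ B) ⊃ ¬C) ⊃ ¬A) ⊃ B): 1 > 0.7, so result = 0.7
(((((((B ⊃ B) ⊃ C) ⊃ B) ⊃ ¬C) ⊃ ¬A) ⊃ B) ⊃ A): 0.7 ≤ 0.9, so result = 1
((((((((B ⊃ B) ⊃ C) ⊃ B) ⊃ ¬C) ⊃ ¬A) ⊃ B) ⊃ A) ⊃ B): 1 > 0.7, so result = 0.7
(((((((((B ⊃ B) ⊃ C) ⊃ B) ⊃ ¬C) ⊃ ¬A) ⊃ B) ⊃ A) ⊃ B) ⊃ C): 0.7 > 0.4, so result = 0.4
((((((((((B ⊃ B) ⊃ C) ⊃ B) ⊃ ¬C) ⊃ ¬A) ⊃ B) ⊃ A) ⊃ B) ⊃ C) ⊃ C): 0.4 ≤ 0.4, so result = 1
¬A: Gödel ¬ of 0.9 = 0 (operand ≠ 0)
(((((((((((B ⊃ B) ⊃ C) ⊃ B) ⊃ ¬C) ⊃ ¬A) ⊃ B) ⊃ A) ⊃ B) ⊃ C) ⊃ C) ⊃ ¬A): 1 > 0, so result = 0
((((((((((((B ⊃ B) ⊃ C) ⊃ B) ⊃ ¬C) ⊃ ¬A) ⊃ B) ⊃ A) ⊃ B) ⊃ C) ⊃ C) ⊃ ¬A) ⊃ B): 0 ≤ 0.7, so result = 1
(((((((((((((B ⊃ B) ⊃ C) ⊃ B) ⊃ ¬C) ⊃ ¬A) ⊃ B) ⊃ A) ⊃ B) ⊃ C) ⊃ C) ⊃ ¬A) ⊃ B) ⊃ B): 1 > 0.7, so result = 0.7
((((((((((((((B ⊃ B) ⊃ C) ⊃ B) ⊃ ¬C) ⊃ ¬A) ⊃ B) ⊃ A) ⊃ B) ⊃ C) ⊃ C) ⊃ ¬A) ⊃ B) ⊃ B) ⊃ B): 0.7 ≤ 0.7, so result = 1
(((((((((((((((B ⊃ B) ⊃ C) ⊃ B) ⊃ ¬C) ⊃ ¬A) ⊃ B) ⊃ A) ⊃ B) ⊃ C) ⊃ C) ⊃ ¬A) ⊃ B) ⊃ B) ⊃ B) ⊃ B): 1 > 0.7, so result = 0.7
((((((((((((((((B ⊃ B) ⊃ C) ⊃ B) ⊃ ¬C) ⊃ ¬A) ⊃ B) ⊃ A) ⊃ B) ⊃ C) ⊃ C) ⊃ ¬A) ⊃ B) ⊃ B) ⊃ B) ⊃ B) ⊃ B): 0.7 ≤ 0.7, so result = 1
(((((((((((((((((B ⊃ B) ⊃ C) ⊃ B) ⊃ ¬C) ⊃ ¬A) ⊃ B) ⊃ A) ⊃ B) ⊃ C) ⊃ C) ⊃ ¬A) ⊃ B) ⊃ B) ⊃ B) ⊃ B) ⊃ B) ⊃ B): 1 > 0.7, so result = 0.7

0.70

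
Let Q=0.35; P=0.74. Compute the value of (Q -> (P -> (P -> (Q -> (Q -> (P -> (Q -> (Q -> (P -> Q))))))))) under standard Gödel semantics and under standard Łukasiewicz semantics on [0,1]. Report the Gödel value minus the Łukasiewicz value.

0.00

Gödel evaluation:
  (P -> Q): 0.74 > 0.35, so result = 0.35
  (Q -> (P -> Q)): 0.35 ≤ 0.35, so result = 1
  (Q -> (Q -> (P -> Q))): 0.35 ≤ 1, so result = 1
  (P -> (Q -> (Q -> (P -> Q)))): 0.74 ≤ 1, so result = 1
  (Q -> (P -> (Q -> (Q -> (P -> Q))))): 0.35 ≤ 1, so result = 1
  (Q -> (Q -> (P -> (Q -> (Q -> (P -> Q)))))): 0.35 ≤ 1, so result = 1
  (P -> (Q -> (Q -> (P -> (Q -> (Q -> (P -> Q))))))): 0.74 ≤ 1, so result = 1
  (P -> (P -> (Q -> (Q -> (P -> (Q -> (Q -> (P -> Q)))))))): 0.74 ≤ 1, so result = 1
  (Q -> (P -> (P -> (Q -> (Q -> (P -> (Q -> (Q -> (P -> Q))))))))): 0.35 ≤ 1, so result = 1
  Gödel value = 1
Łukasiewicz evaluation:
  (P -> Q): min(1, 1 − 0.74 + 0.35) = 0.61
  (Q -> (P -> Q)): min(1, 1 − 0.35 + 0.61) = 1
  (Q -> (Q -> (P -> Q))): min(1, 1 − 0.35 + 1) = 1
  (P -> (Q -> (Q -> (P -> Q)))): min(1, 1 − 0.74 + 1) = 1
  (Q -> (P -> (Q -> (Q -> (P -> Q))))): min(1, 1 − 0.35 + 1) = 1
  (Q -> (Q -> (P -> (Q -> (Q -> (P -> Q)))))): min(1, 1 − 0.35 + 1) = 1
  (P -> (Q -> (Q -> (P -> (Q -> (Q -> (P -> Q))))))): min(1, 1 − 0.74 + 1) = 1
  (P -> (P -> (Q -> (Q -> (P -> (Q -> (Q -> (P -> Q)))))))): min(1, 1 − 0.74 + 1) = 1
  (Q -> (P -> (P -> (Q -> (Q -> (P -> (Q -> (Q -> (P -> Q))))))))): min(1, 1 − 0.35 + 1) = 1
  Łukasiewicz value = 1
Difference: 1 − 1 = 0.00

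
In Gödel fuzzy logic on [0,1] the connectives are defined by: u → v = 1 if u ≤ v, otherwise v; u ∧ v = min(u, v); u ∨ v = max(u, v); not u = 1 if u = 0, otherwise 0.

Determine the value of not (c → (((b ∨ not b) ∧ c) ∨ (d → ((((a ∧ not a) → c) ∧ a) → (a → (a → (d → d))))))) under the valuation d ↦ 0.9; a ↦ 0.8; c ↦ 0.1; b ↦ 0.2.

not b: Gödel ¬ of 0.2 = 0 (operand ≠ 0)
(b ∨ not b) = max(0.2, 0) = 0.2
((b ∨ not b) ∧ c) = min(0.2, 0.1) = 0.1
not a: Gödel ¬ of 0.8 = 0 (operand ≠ 0)
(a ∧ not a) = min(0.8, 0) = 0
((a ∧ not a) → c): 0 ≤ 0.1, so result = 1
(((a ∧ not a) → c) ∧ a) = min(1, 0.8) = 0.8
(d → d): 0.9 ≤ 0.9, so result = 1
(a → (d → d)): 0.8 ≤ 1, so result = 1
(a → (a → (d → d))): 0.8 ≤ 1, so result = 1
((((a ∧ not a) → c) ∧ a) → (a → (a → (d → d)))): 0.8 ≤ 1, so result = 1
(d → ((((a ∧ not a) → c) ∧ a) → (a → (a → (d → d))))): 0.9 ≤ 1, so result = 1
(((b ∨ not b) ∧ c) ∨ (d → ((((a ∧ not a) → c) ∧ a) → (a → (a → (d → d)))))) = max(0.1, 1) = 1
(c → (((b ∨ not b) ∧ c) ∨ (d → ((((a ∧ not a) → c) ∧ a) → (a → (a → (d → d))))))): 0.1 ≤ 1, so result = 1
not (c → (((b ∨ not b) ∧ c) ∨ (d → ((((a ∧ not a) → c) ∧ a) → (a → (a → (d → d))))))): Gödel ¬ of 1 = 0 (operand ≠ 0)

0.00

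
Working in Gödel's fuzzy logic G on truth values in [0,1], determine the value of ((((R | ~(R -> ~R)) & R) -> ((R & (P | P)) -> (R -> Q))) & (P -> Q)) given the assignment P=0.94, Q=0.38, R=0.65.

0.38

~R: Gödel ¬ of 0.65 = 0 (operand ≠ 0)
(R -> ~R): 0.65 > 0, so result = 0
~(R -> ~R): Gödel ¬ of 0 = 1 (operand is 0)
(R | ~(R -> ~R)) = max(0.65, 1) = 1
((R | ~(R -> ~R)) & R) = min(1, 0.65) = 0.65
(P | P) = max(0.94, 0.94) = 0.94
(R & (P | P)) = min(0.65, 0.94) = 0.65
(R -> Q): 0.65 > 0.38, so result = 0.38
((R & (P | P)) -> (R -> Q)): 0.65 > 0.38, so result = 0.38
(((R | ~(R -> ~R)) & R) -> ((R & (P | P)) -> (R -> Q))): 0.65 > 0.38, so result = 0.38
(P -> Q): 0.94 > 0.38, so result = 0.38
((((R | ~(R -> ~R)) & R) -> ((R & (P | P)) -> (R -> Q))) & (P -> Q)) = min(0.38, 0.38) = 0.38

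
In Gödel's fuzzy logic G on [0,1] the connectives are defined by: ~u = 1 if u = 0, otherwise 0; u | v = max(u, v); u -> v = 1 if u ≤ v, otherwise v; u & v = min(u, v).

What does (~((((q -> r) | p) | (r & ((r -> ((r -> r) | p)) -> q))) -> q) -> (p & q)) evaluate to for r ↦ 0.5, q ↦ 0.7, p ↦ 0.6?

(q -> r): 0.7 > 0.5, so result = 0.5
((q -> r) | p) = max(0.5, 0.6) = 0.6
(r -> r): 0.5 ≤ 0.5, so result = 1
((r -> r) | p) = max(1, 0.6) = 1
(r -> ((r -> r) | p)): 0.5 ≤ 1, so result = 1
((r -> ((r -> r) | p)) -> q): 1 > 0.7, so result = 0.7
(r & ((r -> ((r -> r) | p)) -> q)) = min(0.5, 0.7) = 0.5
(((q -> r) | p) | (r & ((r -> ((r -> r) | p)) -> q))) = max(0.6, 0.5) = 0.6
((((q -> r) | p) | (r & ((r -> ((r -> r) | p)) -> q))) -> q): 0.6 ≤ 0.7, so result = 1
~((((q -> r) | p) | (r & ((r -> ((r -> r) | p)) -> q))) -> q): Gödel ¬ of 1 = 0 (operand ≠ 0)
(p & q) = min(0.6, 0.7) = 0.6
(~((((q -> r) | p) | (r & ((r -> ((r -> r) | p)) -> q))) -> q) -> (p & q)): 0 ≤ 0.6, so result = 1

1.00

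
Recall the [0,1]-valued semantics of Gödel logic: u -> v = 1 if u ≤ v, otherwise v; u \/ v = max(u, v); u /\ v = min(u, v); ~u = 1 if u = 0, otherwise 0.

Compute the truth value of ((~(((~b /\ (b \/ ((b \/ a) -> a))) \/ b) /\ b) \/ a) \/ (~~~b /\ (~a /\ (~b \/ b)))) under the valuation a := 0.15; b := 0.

~b: Gödel ¬ of 0 = 1 (operand is 0)
(b \/ a) = max(0, 0.15) = 0.15
((b \/ a) -> a): 0.15 ≤ 0.15, so result = 1
(b \/ ((b \/ a) -> a)) = max(0, 1) = 1
(~b /\ (b \/ ((b \/ a) -> a))) = min(1, 1) = 1
((~b /\ (b \/ ((b \/ a) -> a))) \/ b) = max(1, 0) = 1
(((~b /\ (b \/ ((b \/ a) -> a))) \/ b) /\ b) = min(1, 0) = 0
~(((~b /\ (b \/ ((b \/ a) -> a))) \/ b) /\ b): Gödel ¬ of 0 = 1 (operand is 0)
(~(((~b /\ (b \/ ((b \/ a) -> a))) \/ b) /\ b) \/ a) = max(1, 0.15) = 1
~b: Gödel ¬ of 0 = 1 (operand is 0)
~~b: Gödel ¬ of 1 = 0 (operand ≠ 0)
~~~b: Gödel ¬ of 0 = 1 (operand is 0)
~a: Gödel ¬ of 0.15 = 0 (operand ≠ 0)
~b: Gödel ¬ of 0 = 1 (operand is 0)
(~b \/ b) = max(1, 0) = 1
(~a /\ (~b \/ b)) = min(0, 1) = 0
(~~~b /\ (~a /\ (~b \/ b))) = min(1, 0) = 0
((~(((~b /\ (b \/ ((b \/ a) -> a))) \/ b) /\ b) \/ a) \/ (~~~b /\ (~a /\ (~b \/ b)))) = max(1, 0) = 1

1.00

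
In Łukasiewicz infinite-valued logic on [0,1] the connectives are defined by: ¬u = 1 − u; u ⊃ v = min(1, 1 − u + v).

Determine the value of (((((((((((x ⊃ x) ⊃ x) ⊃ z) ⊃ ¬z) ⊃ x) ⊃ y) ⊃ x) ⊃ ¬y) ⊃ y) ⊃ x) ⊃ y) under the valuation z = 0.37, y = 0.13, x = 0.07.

(x ⊃ x): min(1, 1 − 0.07 + 0.07) = 1
((x ⊃ x) ⊃ x): min(1, 1 − 1 + 0.07) = 0.07
(((x ⊃ x) ⊃ x) ⊃ z): min(1, 1 − 0.07 + 0.37) = 1
¬z: Łukasiewicz ¬ gives 1 − 0.37 = 0.63
((((x ⊃ x) ⊃ x) ⊃ z) ⊃ ¬z): min(1, 1 − 1 + 0.63) = 0.63
(((((x ⊃ x) ⊃ x) ⊃ z) ⊃ ¬z) ⊃ x): min(1, 1 − 0.63 + 0.07) = 0.44
((((((x ⊃ x) ⊃ x) ⊃ z) ⊃ ¬z) ⊃ x) ⊃ y): min(1, 1 − 0.44 + 0.13) = 0.69
(((((((x ⊃ x) ⊃ x) ⊃ z) ⊃ ¬z) ⊃ x) ⊃ y) ⊃ x): min(1, 1 − 0.69 + 0.07) = 0.38
¬y: Łukasiewicz ¬ gives 1 − 0.13 = 0.87
((((((((x ⊃ x) ⊃ x) ⊃ z) ⊃ ¬z) ⊃ x) ⊃ y) ⊃ x) ⊃ ¬y): min(1, 1 − 0.38 + 0.87) = 1
(((((((((x ⊃ x) ⊃ x) ⊃ z) ⊃ ¬z) ⊃ x) ⊃ y) ⊃ x) ⊃ ¬y) ⊃ y): min(1, 1 − 1 + 0.13) = 0.13
((((((((((x ⊃ x) ⊃ x) ⊃ z) ⊃ ¬z) ⊃ x) ⊃ y) ⊃ x) ⊃ ¬y) ⊃ y) ⊃ x): min(1, 1 − 0.13 + 0.07) = 0.94
(((((((((((x ⊃ x) ⊃ x) ⊃ z) ⊃ ¬z) ⊃ x) ⊃ y) ⊃ x) ⊃ ¬y) ⊃ y) ⊃ x) ⊃ y): min(1, 1 − 0.94 + 0.13) = 0.19

0.19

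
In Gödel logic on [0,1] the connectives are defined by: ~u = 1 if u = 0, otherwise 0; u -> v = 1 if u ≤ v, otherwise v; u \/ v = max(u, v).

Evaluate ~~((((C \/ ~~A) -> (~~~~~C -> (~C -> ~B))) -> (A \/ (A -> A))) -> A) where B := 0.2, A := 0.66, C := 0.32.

1.00

~A: Gödel ¬ of 0.66 = 0 (operand ≠ 0)
~~A: Gödel ¬ of 0 = 1 (operand is 0)
(C \/ ~~A) = max(0.32, 1) = 1
~C: Gödel ¬ of 0.32 = 0 (operand ≠ 0)
~~C: Gödel ¬ of 0 = 1 (operand is 0)
~~~C: Gödel ¬ of 1 = 0 (operand ≠ 0)
~~~~C: Gödel ¬ of 0 = 1 (operand is 0)
~~~~~C: Gödel ¬ of 1 = 0 (operand ≠ 0)
~C: Gödel ¬ of 0.32 = 0 (operand ≠ 0)
~B: Gödel ¬ of 0.2 = 0 (operand ≠ 0)
(~C -> ~B): 0 ≤ 0, so result = 1
(~~~~~C -> (~C -> ~B)): 0 ≤ 1, so result = 1
((C \/ ~~A) -> (~~~~~C -> (~C -> ~B))): 1 ≤ 1, so result = 1
(A -> A): 0.66 ≤ 0.66, so result = 1
(A \/ (A -> A)) = max(0.66, 1) = 1
(((C \/ ~~A) -> (~~~~~C -> (~C -> ~B))) -> (A \/ (A -> A))): 1 ≤ 1, so result = 1
((((C \/ ~~A) -> (~~~~~C -> (~C -> ~B))) -> (A \/ (A -> A))) -> A): 1 > 0.66, so result = 0.66
~((((C \/ ~~A) -> (~~~~~C -> (~C -> ~B))) -> (A \/ (A -> A))) -> A): Gödel ¬ of 0.66 = 0 (operand ≠ 0)
~~((((C \/ ~~A) -> (~~~~~C -> (~C -> ~B))) -> (A \/ (A -> A))) -> A): Gödel ¬ of 0 = 1 (operand is 0)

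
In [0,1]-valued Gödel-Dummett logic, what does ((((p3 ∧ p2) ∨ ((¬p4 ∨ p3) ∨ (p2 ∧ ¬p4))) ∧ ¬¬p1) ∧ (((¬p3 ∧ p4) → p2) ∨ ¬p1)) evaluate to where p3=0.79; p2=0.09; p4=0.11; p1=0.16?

0.79

(p3 ∧ p2) = min(0.79, 0.09) = 0.09
¬p4: Gödel ¬ of 0.11 = 0 (operand ≠ 0)
(¬p4 ∨ p3) = max(0, 0.79) = 0.79
¬p4: Gödel ¬ of 0.11 = 0 (operand ≠ 0)
(p2 ∧ ¬p4) = min(0.09, 0) = 0
((¬p4 ∨ p3) ∨ (p2 ∧ ¬p4)) = max(0.79, 0) = 0.79
((p3 ∧ p2) ∨ ((¬p4 ∨ p3) ∨ (p2 ∧ ¬p4))) = max(0.09, 0.79) = 0.79
¬p1: Gödel ¬ of 0.16 = 0 (operand ≠ 0)
¬¬p1: Gödel ¬ of 0 = 1 (operand is 0)
(((p3 ∧ p2) ∨ ((¬p4 ∨ p3) ∨ (p2 ∧ ¬p4))) ∧ ¬¬p1) = min(0.79, 1) = 0.79
¬p3: Gödel ¬ of 0.79 = 0 (operand ≠ 0)
(¬p3 ∧ p4) = min(0, 0.11) = 0
((¬p3 ∧ p4) → p2): 0 ≤ 0.09, so result = 1
¬p1: Gödel ¬ of 0.16 = 0 (operand ≠ 0)
(((¬p3 ∧ p4) → p2) ∨ ¬p1) = max(1, 0) = 1
((((p3 ∧ p2) ∨ ((¬p4 ∨ p3) ∨ (p2 ∧ ¬p4))) ∧ ¬¬p1) ∧ (((¬p3 ∧ p4) → p2) ∨ ¬p1)) = min(0.79, 1) = 0.79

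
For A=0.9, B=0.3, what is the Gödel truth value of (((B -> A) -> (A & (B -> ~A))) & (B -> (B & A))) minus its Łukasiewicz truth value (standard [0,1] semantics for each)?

Gödel evaluation:
  (B -> A): 0.3 ≤ 0.9, so result = 1
  ~A: Gödel ¬ of 0.9 = 0 (operand ≠ 0)
  (B -> ~A): 0.3 > 0, so result = 0
  (A & (B -> ~A)) = min(0.9, 0) = 0
  ((B -> A) -> (A & (B -> ~A))): 1 > 0, so result = 0
  (B & A) = min(0.3, 0.9) = 0.3
  (B -> (B & A)): 0.3 ≤ 0.3, so result = 1
  (((B -> A) -> (A & (B -> ~A))) & (B -> (B & A))) = min(0, 1) = 0
  Gödel value = 0
Łukasiewicz evaluation:
  (B -> A): min(1, 1 − 0.3 + 0.9) = 1
  ~A: Łukasiewicz ¬ gives 1 − 0.9 = 0.1
  (B -> ~A): min(1, 1 − 0.3 + 0.1) = 0.8
  (A & (B -> ~A)) = min(0.9, 0.8) = 0.8
  ((B -> A) -> (A & (B -> ~A))): min(1, 1 − 1 + 0.8) = 0.8
  (B & A) = min(0.3, 0.9) = 0.3
  (B -> (B & A)): min(1, 1 − 0.3 + 0.3) = 1
  (((B -> A) -> (A & (B -> ~A))) & (B -> (B & A))) = min(0.8, 1) = 0.8
  Łukasiewicz value = 0.8
Difference: 0 − 0.8 = -0.80

-0.80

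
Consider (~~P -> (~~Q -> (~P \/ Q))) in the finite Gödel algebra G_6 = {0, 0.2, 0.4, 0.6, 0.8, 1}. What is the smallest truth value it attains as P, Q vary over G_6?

0.20

The minimum is attained at P = 0.2, Q = 0.2:
  ~P: Gödel ¬ of 0.2 = 0 (operand ≠ 0)
  ~~P: Gödel ¬ of 0 = 1 (operand is 0)
  ~Q: Gödel ¬ of 0.2 = 0 (operand ≠ 0)
  ~~Q: Gödel ¬ of 0 = 1 (operand is 0)
  ~P: Gödel ¬ of 0.2 = 0 (operand ≠ 0)
  (~P \/ Q) = max(0, 0.2) = 0.2
  (~~Q -> (~P \/ Q)): 1 > 0.2, so result = 0.2
  (~~P -> (~~Q -> (~P \/ Q))): 1 > 0.2, so result = 0.2
Checking all 36 assignments confirms none give a value below 0.20.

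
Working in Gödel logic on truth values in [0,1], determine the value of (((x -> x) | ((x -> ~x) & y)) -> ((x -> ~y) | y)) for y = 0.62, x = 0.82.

(x -> x): 0.82 ≤ 0.82, so result = 1
~x: Gödel ¬ of 0.82 = 0 (operand ≠ 0)
(x -> ~x): 0.82 > 0, so result = 0
((x -> ~x) & y) = min(0, 0.62) = 0
((x -> x) | ((x -> ~x) & y)) = max(1, 0) = 1
~y: Gödel ¬ of 0.62 = 0 (operand ≠ 0)
(x -> ~y): 0.82 > 0, so result = 0
((x -> ~y) | y) = max(0, 0.62) = 0.62
(((x -> x) | ((x -> ~x) & y)) -> ((x -> ~y) | y)): 1 > 0.62, so result = 0.62

0.62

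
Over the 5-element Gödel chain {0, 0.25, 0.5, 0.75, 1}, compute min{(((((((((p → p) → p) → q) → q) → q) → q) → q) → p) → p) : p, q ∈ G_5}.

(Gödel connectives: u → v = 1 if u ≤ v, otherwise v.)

0.25

The minimum is attained at p = 0.25, q = 0:
  (p → p): 0.25 ≤ 0.25, so result = 1
  ((p → p) → p): 1 > 0.25, so result = 0.25
  (((p → p) → p) → q): 0.25 > 0, so result = 0
  ((((p → p) → p) → q) → q): 0 ≤ 0, so result = 1
  (((((p → p) → p) → q) → q) → q): 1 > 0, so result = 0
  ((((((p → p) → p) → q) → q) → q) → q): 0 ≤ 0, so result = 1
  (((((((p → p) → p) → q) → q) → q) → q) → q): 1 > 0, so result = 0
  ((((((((p → p) → p) → q) → q) → q) → q) → q) → p): 0 ≤ 0.25, so result = 1
  (((((((((p → p) → p) → q) → q) → q) → q) → q) → p) → p): 1 > 0.25, so result = 0.25
Checking all 25 assignments confirms none give a value below 0.25.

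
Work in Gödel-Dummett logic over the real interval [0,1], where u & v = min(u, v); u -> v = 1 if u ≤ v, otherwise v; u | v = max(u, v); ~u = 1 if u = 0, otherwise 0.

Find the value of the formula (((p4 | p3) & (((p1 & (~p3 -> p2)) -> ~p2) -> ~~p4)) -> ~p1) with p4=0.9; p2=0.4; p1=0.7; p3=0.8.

(p4 | p3) = max(0.9, 0.8) = 0.9
~p3: Gödel ¬ of 0.8 = 0 (operand ≠ 0)
(~p3 -> p2): 0 ≤ 0.4, so result = 1
(p1 & (~p3 -> p2)) = min(0.7, 1) = 0.7
~p2: Gödel ¬ of 0.4 = 0 (operand ≠ 0)
((p1 & (~p3 -> p2)) -> ~p2): 0.7 > 0, so result = 0
~p4: Gödel ¬ of 0.9 = 0 (operand ≠ 0)
~~p4: Gödel ¬ of 0 = 1 (operand is 0)
(((p1 & (~p3 -> p2)) -> ~p2) -> ~~p4): 0 ≤ 1, so result = 1
((p4 | p3) & (((p1 & (~p3 -> p2)) -> ~p2) -> ~~p4)) = min(0.9, 1) = 0.9
~p1: Gödel ¬ of 0.7 = 0 (operand ≠ 0)
(((p4 | p3) & (((p1 & (~p3 -> p2)) -> ~p2) -> ~~p4)) -> ~p1): 0.9 > 0, so result = 0

0.00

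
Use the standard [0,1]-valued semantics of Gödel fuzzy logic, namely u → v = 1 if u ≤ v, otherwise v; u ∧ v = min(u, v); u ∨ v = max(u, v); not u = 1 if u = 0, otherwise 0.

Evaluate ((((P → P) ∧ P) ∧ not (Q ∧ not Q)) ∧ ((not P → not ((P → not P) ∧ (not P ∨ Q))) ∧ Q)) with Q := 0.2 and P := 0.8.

(P → P): 0.8 ≤ 0.8, so result = 1
((P → P) ∧ P) = min(1, 0.8) = 0.8
not Q: Gödel ¬ of 0.2 = 0 (operand ≠ 0)
(Q ∧ not Q) = min(0.2, 0) = 0
not (Q ∧ not Q): Gödel ¬ of 0 = 1 (operand is 0)
(((P → P) ∧ P) ∧ not (Q ∧ not Q)) = min(0.8, 1) = 0.8
not P: Gödel ¬ of 0.8 = 0 (operand ≠ 0)
not P: Gödel ¬ of 0.8 = 0 (operand ≠ 0)
(P → not P): 0.8 > 0, so result = 0
not P: Gödel ¬ of 0.8 = 0 (operand ≠ 0)
(not P ∨ Q) = max(0, 0.2) = 0.2
((P → not P) ∧ (not P ∨ Q)) = min(0, 0.2) = 0
not ((P → not P) ∧ (not P ∨ Q)): Gödel ¬ of 0 = 1 (operand is 0)
(not P → not ((P → not P) ∧ (not P ∨ Q))): 0 ≤ 1, so result = 1
((not P → not ((P → not P) ∧ (not P ∨ Q))) ∧ Q) = min(1, 0.2) = 0.2
((((P → P) ∧ P) ∧ not (Q ∧ not Q)) ∧ ((not P → not ((P → not P) ∧ (not P ∨ Q))) ∧ Q)) = min(0.8, 0.2) = 0.2

0.20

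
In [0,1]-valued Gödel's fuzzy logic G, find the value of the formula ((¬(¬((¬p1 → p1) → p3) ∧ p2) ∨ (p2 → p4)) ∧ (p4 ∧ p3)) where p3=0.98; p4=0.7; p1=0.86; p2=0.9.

¬p1: Gödel ¬ of 0.86 = 0 (operand ≠ 0)
(¬p1 → p1): 0 ≤ 0.86, so result = 1
((¬p1 → p1) → p3): 1 > 0.98, so result = 0.98
¬((¬p1 → p1) → p3): Gödel ¬ of 0.98 = 0 (operand ≠ 0)
(¬((¬p1 → p1) → p3) ∧ p2) = min(0, 0.9) = 0
¬(¬((¬p1 → p1) → p3) ∧ p2): Gödel ¬ of 0 = 1 (operand is 0)
(p2 → p4): 0.9 > 0.7, so result = 0.7
(¬(¬((¬p1 → p1) → p3) ∧ p2) ∨ (p2 → p4)) = max(1, 0.7) = 1
(p4 ∧ p3) = min(0.7, 0.98) = 0.7
((¬(¬((¬p1 → p1) → p3) ∧ p2) ∨ (p2 → p4)) ∧ (p4 ∧ p3)) = min(1, 0.7) = 0.7

0.70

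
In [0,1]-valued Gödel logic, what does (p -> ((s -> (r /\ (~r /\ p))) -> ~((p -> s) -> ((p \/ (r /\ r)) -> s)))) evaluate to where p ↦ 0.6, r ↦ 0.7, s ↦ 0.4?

~r: Gödel ¬ of 0.7 = 0 (operand ≠ 0)
(~r /\ p) = min(0, 0.6) = 0
(r /\ (~r /\ p)) = min(0.7, 0) = 0
(s -> (r /\ (~r /\ p))): 0.4 > 0, so result = 0
(p -> s): 0.6 > 0.4, so result = 0.4
(r /\ r) = min(0.7, 0.7) = 0.7
(p \/ (r /\ r)) = max(0.6, 0.7) = 0.7
((p \/ (r /\ r)) -> s): 0.7 > 0.4, so result = 0.4
((p -> s) -> ((p \/ (r /\ r)) -> s)): 0.4 ≤ 0.4, so result = 1
~((p -> s) -> ((p \/ (r /\ r)) -> s)): Gödel ¬ of 1 = 0 (operand ≠ 0)
((s -> (r /\ (~r /\ p))) -> ~((p -> s) -> ((p \/ (r /\ r)) -> s))): 0 ≤ 0, so result = 1
(p -> ((s -> (r /\ (~r /\ p))) -> ~((p -> s) -> ((p \/ (r /\ r)) -> s)))): 0.6 ≤ 1, so result = 1

1.00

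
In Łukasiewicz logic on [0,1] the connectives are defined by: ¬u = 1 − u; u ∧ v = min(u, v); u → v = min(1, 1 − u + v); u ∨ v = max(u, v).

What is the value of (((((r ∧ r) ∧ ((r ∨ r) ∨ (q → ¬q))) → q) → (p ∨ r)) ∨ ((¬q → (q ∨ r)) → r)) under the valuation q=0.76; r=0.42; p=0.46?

(r ∧ r) = min(0.42, 0.42) = 0.42
(r ∨ r) = max(0.42, 0.42) = 0.42
¬q: Łukasiewicz ¬ gives 1 − 0.76 = 0.24
(q → ¬q): min(1, 1 − 0.76 + 0.24) = 0.48
((r ∨ r) ∨ (q → ¬q)) = max(0.42, 0.48) = 0.48
((r ∧ r) ∧ ((r ∨ r) ∨ (q → ¬q))) = min(0.42, 0.48) = 0.42
(((r ∧ r) ∧ ((r ∨ r) ∨ (q → ¬q))) → q): min(1, 1 − 0.42 + 0.76) = 1
(p ∨ r) = max(0.46, 0.42) = 0.46
((((r ∧ r) ∧ ((r ∨ r) ∨ (q → ¬q))) → q) → (p ∨ r)): min(1, 1 − 1 + 0.46) = 0.46
¬q: Łukasiewicz ¬ gives 1 − 0.76 = 0.24
(q ∨ r) = max(0.76, 0.42) = 0.76
(¬q → (q ∨ r)): min(1, 1 − 0.24 + 0.76) = 1
((¬q → (q ∨ r)) → r): min(1, 1 − 1 + 0.42) = 0.42
(((((r ∧ r) ∧ ((r ∨ r) ∨ (q → ¬q))) → q) → (p ∨ r)) ∨ ((¬q → (q ∨ r)) → r)) = max(0.46, 0.42) = 0.46

0.46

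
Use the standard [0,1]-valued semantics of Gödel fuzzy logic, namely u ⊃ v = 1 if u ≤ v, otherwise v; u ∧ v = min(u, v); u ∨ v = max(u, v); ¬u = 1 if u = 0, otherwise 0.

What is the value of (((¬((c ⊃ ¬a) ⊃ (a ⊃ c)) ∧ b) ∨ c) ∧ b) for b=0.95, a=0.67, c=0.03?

¬a: Gödel ¬ of 0.67 = 0 (operand ≠ 0)
(c ⊃ ¬a): 0.03 > 0, so result = 0
(a ⊃ c): 0.67 > 0.03, so result = 0.03
((c ⊃ ¬a) ⊃ (a ⊃ c)): 0 ≤ 0.03, so result = 1
¬((c ⊃ ¬a) ⊃ (a ⊃ c)): Gödel ¬ of 1 = 0 (operand ≠ 0)
(¬((c ⊃ ¬a) ⊃ (a ⊃ c)) ∧ b) = min(0, 0.95) = 0
((¬((c ⊃ ¬a) ⊃ (a ⊃ c)) ∧ b) ∨ c) = max(0, 0.03) = 0.03
(((¬((c ⊃ ¬a) ⊃ (a ⊃ c)) ∧ b) ∨ c) ∧ b) = min(0.03, 0.95) = 0.03

0.03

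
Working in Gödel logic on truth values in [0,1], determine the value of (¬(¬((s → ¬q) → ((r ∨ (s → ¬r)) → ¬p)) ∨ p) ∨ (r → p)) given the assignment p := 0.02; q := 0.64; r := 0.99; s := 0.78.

¬q: Gödel ¬ of 0.64 = 0 (operand ≠ 0)
(s → ¬q): 0.78 > 0, so result = 0
¬r: Gödel ¬ of 0.99 = 0 (operand ≠ 0)
(s → ¬r): 0.78 > 0, so result = 0
(r ∨ (s → ¬r)) = max(0.99, 0) = 0.99
¬p: Gödel ¬ of 0.02 = 0 (operand ≠ 0)
((r ∨ (s → ¬r)) → ¬p): 0.99 > 0, so result = 0
((s → ¬q) → ((r ∨ (s → ¬r)) → ¬p)): 0 ≤ 0, so result = 1
¬((s → ¬q) → ((r ∨ (s → ¬r)) → ¬p)): Gödel ¬ of 1 = 0 (operand ≠ 0)
(¬((s → ¬q) → ((r ∨ (s → ¬r)) → ¬p)) ∨ p) = max(0, 0.02) = 0.02
¬(¬((s → ¬q) → ((r ∨ (s → ¬r)) → ¬p)) ∨ p): Gödel ¬ of 0.02 = 0 (operand ≠ 0)
(r → p): 0.99 > 0.02, so result = 0.02
(¬(¬((s → ¬q) → ((r ∨ (s → ¬r)) → ¬p)) ∨ p) ∨ (r → p)) = max(0, 0.02) = 0.02

0.02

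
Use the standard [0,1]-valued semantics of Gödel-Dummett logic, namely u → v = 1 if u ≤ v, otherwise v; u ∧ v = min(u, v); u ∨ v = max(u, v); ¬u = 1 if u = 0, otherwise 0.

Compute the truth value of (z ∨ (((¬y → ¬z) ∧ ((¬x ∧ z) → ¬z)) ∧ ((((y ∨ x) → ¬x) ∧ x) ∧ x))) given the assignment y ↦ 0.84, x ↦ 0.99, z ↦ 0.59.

0.59

¬y: Gödel ¬ of 0.84 = 0 (operand ≠ 0)
¬z: Gödel ¬ of 0.59 = 0 (operand ≠ 0)
(¬y → ¬z): 0 ≤ 0, so result = 1
¬x: Gödel ¬ of 0.99 = 0 (operand ≠ 0)
(¬x ∧ z) = min(0, 0.59) = 0
¬z: Gödel ¬ of 0.59 = 0 (operand ≠ 0)
((¬x ∧ z) → ¬z): 0 ≤ 0, so result = 1
((¬y → ¬z) ∧ ((¬x ∧ z) → ¬z)) = min(1, 1) = 1
(y ∨ x) = max(0.84, 0.99) = 0.99
¬x: Gödel ¬ of 0.99 = 0 (operand ≠ 0)
((y ∨ x) → ¬x): 0.99 > 0, so result = 0
(((y ∨ x) → ¬x) ∧ x) = min(0, 0.99) = 0
((((y ∨ x) → ¬x) ∧ x) ∧ x) = min(0, 0.99) = 0
(((¬y → ¬z) ∧ ((¬x ∧ z) → ¬z)) ∧ ((((y ∨ x) → ¬x) ∧ x) ∧ x)) = min(1, 0) = 0
(z ∨ (((¬y → ¬z) ∧ ((¬x ∧ z) → ¬z)) ∧ ((((y ∨ x) → ¬x) ∧ x) ∧ x))) = max(0.59, 0) = 0.59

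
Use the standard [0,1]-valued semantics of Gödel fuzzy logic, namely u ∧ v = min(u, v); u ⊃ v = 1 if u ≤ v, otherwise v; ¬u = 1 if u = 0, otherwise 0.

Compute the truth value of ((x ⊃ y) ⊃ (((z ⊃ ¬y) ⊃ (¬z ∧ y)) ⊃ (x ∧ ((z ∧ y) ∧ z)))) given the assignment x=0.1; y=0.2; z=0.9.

0.10

(x ⊃ y): 0.1 ≤ 0.2, so result = 1
¬y: Gödel ¬ of 0.2 = 0 (operand ≠ 0)
(z ⊃ ¬y): 0.9 > 0, so result = 0
¬z: Gödel ¬ of 0.9 = 0 (operand ≠ 0)
(¬z ∧ y) = min(0, 0.2) = 0
((z ⊃ ¬y) ⊃ (¬z ∧ y)): 0 ≤ 0, so result = 1
(z ∧ y) = min(0.9, 0.2) = 0.2
((z ∧ y) ∧ z) = min(0.2, 0.9) = 0.2
(x ∧ ((z ∧ y) ∧ z)) = min(0.1, 0.2) = 0.1
(((z ⊃ ¬y) ⊃ (¬z ∧ y)) ⊃ (x ∧ ((z ∧ y) ∧ z))): 1 > 0.1, so result = 0.1
((x ⊃ y) ⊃ (((z ⊃ ¬y) ⊃ (¬z ∧ y)) ⊃ (x ∧ ((z ∧ y) ∧ z)))): 1 > 0.1, so result = 0.1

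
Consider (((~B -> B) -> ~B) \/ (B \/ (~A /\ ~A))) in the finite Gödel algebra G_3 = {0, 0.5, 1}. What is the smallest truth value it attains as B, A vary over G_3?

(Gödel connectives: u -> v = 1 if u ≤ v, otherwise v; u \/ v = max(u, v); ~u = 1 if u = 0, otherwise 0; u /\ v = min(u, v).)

0.50

The minimum is attained at B = 0.5, A = 0.5:
  ~B: Gödel ¬ of 0.5 = 0 (operand ≠ 0)
  (~B -> B): 0 ≤ 0.5, so result = 1
  ~B: Gödel ¬ of 0.5 = 0 (operand ≠ 0)
  ((~B -> B) -> ~B): 1 > 0, so result = 0
  ~A: Gödel ¬ of 0.5 = 0 (operand ≠ 0)
  ~A: Gödel ¬ of 0.5 = 0 (operand ≠ 0)
  (~A /\ ~A) = min(0, 0) = 0
  (B \/ (~A /\ ~A)) = max(0.5, 0) = 0.5
  (((~B -> B) -> ~B) \/ (B \/ (~A /\ ~A))) = max(0, 0.5) = 0.5
Checking all 9 assignments confirms none give a value below 0.50.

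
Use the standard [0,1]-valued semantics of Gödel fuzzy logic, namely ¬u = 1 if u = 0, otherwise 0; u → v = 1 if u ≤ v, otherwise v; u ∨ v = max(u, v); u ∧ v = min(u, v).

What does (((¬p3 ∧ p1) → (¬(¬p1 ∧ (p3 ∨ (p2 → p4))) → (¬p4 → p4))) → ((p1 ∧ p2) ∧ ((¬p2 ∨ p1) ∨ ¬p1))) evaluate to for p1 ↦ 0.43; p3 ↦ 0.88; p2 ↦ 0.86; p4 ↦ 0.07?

0.43

¬p3: Gödel ¬ of 0.88 = 0 (operand ≠ 0)
(¬p3 ∧ p1) = min(0, 0.43) = 0
¬p1: Gödel ¬ of 0.43 = 0 (operand ≠ 0)
(p2 → p4): 0.86 > 0.07, so result = 0.07
(p3 ∨ (p2 → p4)) = max(0.88, 0.07) = 0.88
(¬p1 ∧ (p3 ∨ (p2 → p4))) = min(0, 0.88) = 0
¬(¬p1 ∧ (p3 ∨ (p2 → p4))): Gödel ¬ of 0 = 1 (operand is 0)
¬p4: Gödel ¬ of 0.07 = 0 (operand ≠ 0)
(¬p4 → p4): 0 ≤ 0.07, so result = 1
(¬(¬p1 ∧ (p3 ∨ (p2 → p4))) → (¬p4 → p4)): 1 ≤ 1, so result = 1
((¬p3 ∧ p1) → (¬(¬p1 ∧ (p3 ∨ (p2 → p4))) → (¬p4 → p4))): 0 ≤ 1, so result = 1
(p1 ∧ p2) = min(0.43, 0.86) = 0.43
¬p2: Gödel ¬ of 0.86 = 0 (operand ≠ 0)
(¬p2 ∨ p1) = max(0, 0.43) = 0.43
¬p1: Gödel ¬ of 0.43 = 0 (operand ≠ 0)
((¬p2 ∨ p1) ∨ ¬p1) = max(0.43, 0) = 0.43
((p1 ∧ p2) ∧ ((¬p2 ∨ p1) ∨ ¬p1)) = min(0.43, 0.43) = 0.43
(((¬p3 ∧ p1) → (¬(¬p1 ∧ (p3 ∨ (p2 → p4))) → (¬p4 → p4))) → ((p1 ∧ p2) ∧ ((¬p2 ∨ p1) ∨ ¬p1))): 1 > 0.43, so result = 0.43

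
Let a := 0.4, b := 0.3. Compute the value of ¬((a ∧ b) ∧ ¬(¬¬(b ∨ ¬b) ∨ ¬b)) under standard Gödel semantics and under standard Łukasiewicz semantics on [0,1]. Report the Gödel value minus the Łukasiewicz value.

0.30

Gödel evaluation:
  (a ∧ b) = min(0.4, 0.3) = 0.3
  ¬b: Gödel ¬ of 0.3 = 0 (operand ≠ 0)
  (b ∨ ¬b) = max(0.3, 0) = 0.3
  ¬(b ∨ ¬b): Gödel ¬ of 0.3 = 0 (operand ≠ 0)
  ¬¬(b ∨ ¬b): Gödel ¬ of 0 = 1 (operand is 0)
  ¬b: Gödel ¬ of 0.3 = 0 (operand ≠ 0)
  (¬¬(b ∨ ¬b) ∨ ¬b) = max(1, 0) = 1
  ¬(¬¬(b ∨ ¬b) ∨ ¬b): Gödel ¬ of 1 = 0 (operand ≠ 0)
  ((a ∧ b) ∧ ¬(¬¬(b ∨ ¬b) ∨ ¬b)) = min(0.3, 0) = 0
  ¬((a ∧ b) ∧ ¬(¬¬(b ∨ ¬b) ∨ ¬b)): Gödel ¬ of 0 = 1 (operand is 0)
  Gödel value = 1
Łukasiewicz evaluation:
  (a ∧ b) = min(0.4, 0.3) = 0.3
  ¬b: Łukasiewicz ¬ gives 1 − 0.3 = 0.7
  (b ∨ ¬b) = max(0.3, 0.7) = 0.7
  ¬(b ∨ ¬b): Łukasiewicz ¬ gives 1 − 0.7 = 0.3
  ¬¬(b ∨ ¬b): Łukasiewicz ¬ gives 1 − 0.3 = 0.7
  ¬b: Łukasiewicz ¬ gives 1 − 0.3 = 0.7
  (¬¬(b ∨ ¬b) ∨ ¬b) = max(0.7, 0.7) = 0.7
  ¬(¬¬(b ∨ ¬b) ∨ ¬b): Łukasiewicz ¬ gives 1 − 0.7 = 0.3
  ((a ∧ b) ∧ ¬(¬¬(b ∨ ¬b) ∨ ¬b)) = min(0.3, 0.3) = 0.3
  ¬((a ∧ b) ∧ ¬(¬¬(b ∨ ¬b) ∨ ¬b)): Łukasiewicz ¬ gives 1 − 0.3 = 0.7
  Łukasiewicz value = 0.7
Difference: 1 − 0.7 = 0.30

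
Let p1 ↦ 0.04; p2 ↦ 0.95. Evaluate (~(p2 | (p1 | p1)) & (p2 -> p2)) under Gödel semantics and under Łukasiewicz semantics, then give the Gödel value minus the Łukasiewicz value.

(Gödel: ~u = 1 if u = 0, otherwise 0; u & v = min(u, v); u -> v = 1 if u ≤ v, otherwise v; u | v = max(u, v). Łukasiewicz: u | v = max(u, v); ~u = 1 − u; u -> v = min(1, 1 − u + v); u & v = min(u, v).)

-0.05

Gödel evaluation:
  (p1 | p1) = max(0.04, 0.04) = 0.04
  (p2 | (p1 | p1)) = max(0.95, 0.04) = 0.95
  ~(p2 | (p1 | p1)): Gödel ¬ of 0.95 = 0 (operand ≠ 0)
  (p2 -> p2): 0.95 ≤ 0.95, so result = 1
  (~(p2 | (p1 | p1)) & (p2 -> p2)) = min(0, 1) = 0
  Gödel value = 0
Łukasiewicz evaluation:
  (p1 | p1) = max(0.04, 0.04) = 0.04
  (p2 | (p1 | p1)) = max(0.95, 0.04) = 0.95
  ~(p2 | (p1 | p1)): Łukasiewicz ¬ gives 1 − 0.95 = 0.05
  (p2 -> p2): min(1, 1 − 0.95 + 0.95) = 1
  (~(p2 | (p1 | p1)) & (p2 -> p2)) = min(0.05, 1) = 0.05
  Łukasiewicz value = 0.05
Difference: 0 − 0.05 = -0.05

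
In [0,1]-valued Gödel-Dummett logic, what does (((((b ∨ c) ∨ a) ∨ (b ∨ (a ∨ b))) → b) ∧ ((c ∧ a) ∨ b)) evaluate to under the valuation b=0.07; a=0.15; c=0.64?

(b ∨ c) = max(0.07, 0.64) = 0.64
((b ∨ c) ∨ a) = max(0.64, 0.15) = 0.64
(a ∨ b) = max(0.15, 0.07) = 0.15
(b ∨ (a ∨ b)) = max(0.07, 0.15) = 0.15
(((b ∨ c) ∨ a) ∨ (b ∨ (a ∨ b))) = max(0.64, 0.15) = 0.64
((((b ∨ c) ∨ a) ∨ (b ∨ (a ∨ b))) → b): 0.64 > 0.07, so result = 0.07
(c ∧ a) = min(0.64, 0.15) = 0.15
((c ∧ a) ∨ b) = max(0.15, 0.07) = 0.15
(((((b ∨ c) ∨ a) ∨ (b ∨ (a ∨ b))) → b) ∧ ((c ∧ a) ∨ b)) = min(0.07, 0.15) = 0.07

0.07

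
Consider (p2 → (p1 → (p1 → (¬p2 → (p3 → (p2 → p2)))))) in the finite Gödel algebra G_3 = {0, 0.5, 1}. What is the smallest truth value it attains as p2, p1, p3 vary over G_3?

1.00

Every assignment gives 1. For instance at p2 = 0, p1 = 0, p3 = 0:
  ¬p2: Gödel ¬ of 0 = 1 (operand is 0)
  (p2 → p2): 0 ≤ 0, so result = 1
  (p3 → (p2 → p2)): 0 ≤ 1, so result = 1
  (¬p2 → (p3 → (p2 → p2))): 1 ≤ 1, so result = 1
  (p1 → (¬p2 → (p3 → (p2 → p2)))): 0 ≤ 1, so result = 1
  (p1 → (p1 → (¬p2 → (p3 → (p2 → p2))))): 0 ≤ 1, so result = 1
  (p2 → (p1 → (p1 → (¬p2 → (p3 → (p2 → p2)))))): 0 ≤ 1, so result = 1
All 27 assignments give value 1 — the formula is a G_3-tautology.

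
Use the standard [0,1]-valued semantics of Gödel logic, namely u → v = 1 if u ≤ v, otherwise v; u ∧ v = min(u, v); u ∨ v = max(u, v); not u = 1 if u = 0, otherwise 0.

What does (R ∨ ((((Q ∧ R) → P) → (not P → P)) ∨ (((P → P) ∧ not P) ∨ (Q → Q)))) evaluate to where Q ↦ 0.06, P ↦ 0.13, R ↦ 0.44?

1.00

(Q ∧ R) = min(0.06, 0.44) = 0.06
((Q ∧ R) → P): 0.06 ≤ 0.13, so result = 1
not P: Gödel ¬ of 0.13 = 0 (operand ≠ 0)
(not P → P): 0 ≤ 0.13, so result = 1
(((Q ∧ R) → P) → (not P → P)): 1 ≤ 1, so result = 1
(P → P): 0.13 ≤ 0.13, so result = 1
not P: Gödel ¬ of 0.13 = 0 (operand ≠ 0)
((P → P) ∧ not P) = min(1, 0) = 0
(Q → Q): 0.06 ≤ 0.06, so result = 1
(((P → P) ∧ not P) ∨ (Q → Q)) = max(0, 1) = 1
((((Q ∧ R) → P) → (not P → P)) ∨ (((P → P) ∧ not P) ∨ (Q → Q))) = max(1, 1) = 1
(R ∨ ((((Q ∧ R) → P) → (not P → P)) ∨ (((P → P) ∧ not P) ∨ (Q → Q)))) = max(0.44, 1) = 1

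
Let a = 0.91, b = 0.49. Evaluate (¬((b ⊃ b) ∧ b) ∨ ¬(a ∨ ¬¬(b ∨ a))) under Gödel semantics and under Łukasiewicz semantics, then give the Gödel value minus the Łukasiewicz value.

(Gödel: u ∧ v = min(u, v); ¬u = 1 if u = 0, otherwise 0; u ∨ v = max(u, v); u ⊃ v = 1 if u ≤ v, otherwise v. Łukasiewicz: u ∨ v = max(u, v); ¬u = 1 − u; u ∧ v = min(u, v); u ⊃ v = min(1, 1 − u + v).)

Gödel evaluation:
  (b ⊃ b): 0.49 ≤ 0.49, so result = 1
  ((b ⊃ b) ∧ b) = min(1, 0.49) = 0.49
  ¬((b ⊃ b) ∧ b): Gödel ¬ of 0.49 = 0 (operand ≠ 0)
  (b ∨ a) = max(0.49, 0.91) = 0.91
  ¬(b ∨ a): Gödel ¬ of 0.91 = 0 (operand ≠ 0)
  ¬¬(b ∨ a): Gödel ¬ of 0 = 1 (operand is 0)
  (a ∨ ¬¬(b ∨ a)) = max(0.91, 1) = 1
  ¬(a ∨ ¬¬(b ∨ a)): Gödel ¬ of 1 = 0 (operand ≠ 0)
  (¬((b ⊃ b) ∧ b) ∨ ¬(a ∨ ¬¬(b ∨ a))) = max(0, 0) = 0
  Gödel value = 0
Łukasiewicz evaluation:
  (b ⊃ b): min(1, 1 − 0.49 + 0.49) = 1
  ((b ⊃ b) ∧ b) = min(1, 0.49) = 0.49
  ¬((b ⊃ b) ∧ b): Łukasiewicz ¬ gives 1 − 0.49 = 0.51
  (b ∨ a) = max(0.49, 0.91) = 0.91
  ¬(b ∨ a): Łukasiewicz ¬ gives 1 − 0.91 = 0.09
  ¬¬(b ∨ a): Łukasiewicz ¬ gives 1 − 0.09 = 0.91
  (a ∨ ¬¬(b ∨ a)) = max(0.91, 0.91) = 0.91
  ¬(a ∨ ¬¬(b ∨ a)): Łukasiewicz ¬ gives 1 − 0.91 = 0.09
  (¬((b ⊃ b) ∧ b) ∨ ¬(a ∨ ¬¬(b ∨ a))) = max(0.51, 0.09) = 0.51
  Łukasiewicz value = 0.51
Difference: 0 − 0.51 = -0.51

-0.51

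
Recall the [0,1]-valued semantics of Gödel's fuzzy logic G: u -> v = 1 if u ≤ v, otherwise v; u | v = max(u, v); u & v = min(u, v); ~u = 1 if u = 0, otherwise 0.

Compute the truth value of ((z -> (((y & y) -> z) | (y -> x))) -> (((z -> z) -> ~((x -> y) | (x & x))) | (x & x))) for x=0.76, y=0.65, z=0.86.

(y & y) = min(0.65, 0.65) = 0.65
((y & y) -> z): 0.65 ≤ 0.86, so result = 1
(y -> x): 0.65 ≤ 0.76, so result = 1
(((y & y) -> z) | (y -> x)) = max(1, 1) = 1
(z -> (((y & y) -> z) | (y -> x))): 0.86 ≤ 1, so result = 1
(z -> z): 0.86 ≤ 0.86, so result = 1
(x -> y): 0.76 > 0.65, so result = 0.65
(x & x) = min(0.76, 0.76) = 0.76
((x -> y) | (x & x)) = max(0.65, 0.76) = 0.76
~((x -> y) | (x & x)): Gödel ¬ of 0.76 = 0 (operand ≠ 0)
((z -> z) -> ~((x -> y) | (x & x))): 1 > 0, so result = 0
(x & x) = min(0.76, 0.76) = 0.76
(((z -> z) -> ~((x -> y) | (x & x))) | (x & x)) = max(0, 0.76) = 0.76
((z -> (((y & y) -> z) | (y -> x))) -> (((z -> z) -> ~((x -> y) | (x & x))) | (x & x))): 1 > 0.76, so result = 0.76

0.76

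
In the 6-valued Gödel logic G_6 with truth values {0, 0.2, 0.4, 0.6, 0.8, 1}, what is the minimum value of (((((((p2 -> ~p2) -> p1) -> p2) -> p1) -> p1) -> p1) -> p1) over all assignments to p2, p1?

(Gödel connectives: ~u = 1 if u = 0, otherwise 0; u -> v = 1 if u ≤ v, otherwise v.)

0.20

The minimum is attained at p2 = 0, p1 = 0.2:
  ~p2: Gödel ¬ of 0 = 1 (operand is 0)
  (p2 -> ~p2): 0 ≤ 1, so result = 1
  ((p2 -> ~p2) -> p1): 1 > 0.2, so result = 0.2
  (((p2 -> ~p2) -> p1) -> p2): 0.2 > 0, so result = 0
  ((((p2 -> ~p2) -> p1) -> p2) -> p1): 0 ≤ 0.2, so result = 1
  (((((p2 -> ~p2) -> p1) -> p2) -> p1) -> p1): 1 > 0.2, so result = 0.2
  ((((((p2 -> ~p2) -> p1) -> p2) -> p1) -> p1) -> p1): 0.2 ≤ 0.2, so result = 1
  (((((((p2 -> ~p2) -> p1) -> p2) -> p1) -> p1) -> p1) -> p1): 1 > 0.2, so result = 0.2
Checking all 36 assignments confirms none give a value below 0.20.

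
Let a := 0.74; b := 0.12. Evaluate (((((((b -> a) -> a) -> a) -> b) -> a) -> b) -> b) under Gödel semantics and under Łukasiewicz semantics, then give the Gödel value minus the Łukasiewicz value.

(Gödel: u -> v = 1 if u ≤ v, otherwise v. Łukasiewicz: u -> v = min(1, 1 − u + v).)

Gödel evaluation:
  (b -> a): 0.12 ≤ 0.74, so result = 1
  ((b -> a) -> a): 1 > 0.74, so result = 0.74
  (((b -> a) -> a) -> a): 0.74 ≤ 0.74, so result = 1
  ((((b -> a) -> a) -> a) -> b): 1 > 0.12, so result = 0.12
  (((((b -> a) -> a) -> a) -> b) -> a): 0.12 ≤ 0.74, so result = 1
  ((((((b -> a) -> a) -> a) -> b) -> a) -> b): 1 > 0.12, so result = 0.12
  (((((((b -> a) -> a) -> a) -> b) -> a) -> b) -> b): 0.12 ≤ 0.12, so result = 1
  Gödel value = 1
Łukasiewicz evaluation:
  (b -> a): min(1, 1 − 0.12 + 0.74) = 1
  ((b -> a) -> a): min(1, 1 − 1 + 0.74) = 0.74
  (((b -> a) -> a) -> a): min(1, 1 − 0.74 + 0.74) = 1
  ((((b -> a) -> a) -> a) -> b): min(1, 1 − 1 + 0.12) = 0.12
  (((((b -> a) -> a) -> a) -> b) -> a): min(1, 1 − 0.12 + 0.74) = 1
  ((((((b -> a) -> a) -> a) -> b) -> a) -> b): min(1, 1 − 1 + 0.12) = 0.12
  (((((((b -> a) -> a) -> a) -> b) -> a) -> b) -> b): min(1, 1 − 0.12 + 0.12) = 1
  Łukasiewicz value = 1
Difference: 1 − 1 = 0.00

0.00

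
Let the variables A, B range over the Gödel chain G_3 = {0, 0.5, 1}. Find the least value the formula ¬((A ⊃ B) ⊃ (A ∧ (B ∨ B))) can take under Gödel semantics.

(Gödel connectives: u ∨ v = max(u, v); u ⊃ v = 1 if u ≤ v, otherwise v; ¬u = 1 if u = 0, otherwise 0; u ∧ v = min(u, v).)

0.00

The minimum is attained at A = 0.5, B = 0:
  (A ⊃ B): 0.5 > 0, so result = 0
  (B ∨ B) = max(0, 0) = 0
  (A ∧ (B ∨ B)) = min(0.5, 0) = 0
  ((A ⊃ B) ⊃ (A ∧ (B ∨ B))): 0 ≤ 0, so result = 1
  ¬((A ⊃ B) ⊃ (A ∧ (B ∨ B))): Gödel ¬ of 1 = 0 (operand ≠ 0)
Checking all 9 assignments confirms none give a value below 0.00.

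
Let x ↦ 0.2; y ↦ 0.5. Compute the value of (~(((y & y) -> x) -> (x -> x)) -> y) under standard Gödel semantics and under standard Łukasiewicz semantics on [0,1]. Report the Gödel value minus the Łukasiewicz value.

0.00

Gödel evaluation:
  (y & y) = min(0.5, 0.5) = 0.5
  ((y & y) -> x): 0.5 > 0.2, so result = 0.2
  (x -> x): 0.2 ≤ 0.2, so result = 1
  (((y & y) -> x) -> (x -> x)): 0.2 ≤ 1, so result = 1
  ~(((y & y) -> x) -> (x -> x)): Gödel ¬ of 1 = 0 (operand ≠ 0)
  (~(((y & y) -> x) -> (x -> x)) -> y): 0 ≤ 0.5, so result = 1
  Gödel value = 1
Łukasiewicz evaluation:
  (y & y) = min(0.5, 0.5) = 0.5
  ((y & y) -> x): min(1, 1 − 0.5 + 0.2) = 0.7
  (x -> x): min(1, 1 − 0.2 + 0.2) = 1
  (((y & y) -> x) -> (x -> x)): min(1, 1 − 0.7 + 1) = 1
  ~(((y & y) -> x) -> (x -> x)): Łukasiewicz ¬ gives 1 − 1 = 0
  (~(((y & y) -> x) -> (x -> x)) -> y): min(1, 1 − 0 + 0.5) = 1
  Łukasiewicz value = 1
Difference: 1 − 1 = 0.00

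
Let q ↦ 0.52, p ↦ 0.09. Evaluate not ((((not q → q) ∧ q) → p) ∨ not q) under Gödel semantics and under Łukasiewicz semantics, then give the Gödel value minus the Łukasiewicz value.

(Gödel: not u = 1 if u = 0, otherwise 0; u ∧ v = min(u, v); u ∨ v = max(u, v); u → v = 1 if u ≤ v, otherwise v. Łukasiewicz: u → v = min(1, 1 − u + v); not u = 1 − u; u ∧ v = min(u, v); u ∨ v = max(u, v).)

-0.43

Gödel evaluation:
  not q: Gödel ¬ of 0.52 = 0 (operand ≠ 0)
  (not q → q): 0 ≤ 0.52, so result = 1
  ((not q → q) ∧ q) = min(1, 0.52) = 0.52
  (((not q → q) ∧ q) → p): 0.52 > 0.09, so result = 0.09
  not q: Gödel ¬ of 0.52 = 0 (operand ≠ 0)
  ((((not q → q) ∧ q) → p) ∨ not q) = max(0.09, 0) = 0.09
  not ((((not q → q) ∧ q) → p) ∨ not q): Gödel ¬ of 0.09 = 0 (operand ≠ 0)
  Gödel value = 0
Łukasiewicz evaluation:
  not q: Łukasiewicz ¬ gives 1 − 0.52 = 0.48
  (not q → q): min(1, 1 − 0.48 + 0.52) = 1
  ((not q → q) ∧ q) = min(1, 0.52) = 0.52
  (((not q → q) ∧ q) → p): min(1, 1 − 0.52 + 0.09) = 0.57
  not q: Łukasiewicz ¬ gives 1 − 0.52 = 0.48
  ((((not q → q) ∧ q) → p) ∨ not q) = max(0.57, 0.48) = 0.57
  not ((((not q → q) ∧ q) → p) ∨ not q): Łukasiewicz ¬ gives 1 − 0.57 = 0.43
  Łukasiewicz value = 0.43
Difference: 0 − 0.43 = -0.43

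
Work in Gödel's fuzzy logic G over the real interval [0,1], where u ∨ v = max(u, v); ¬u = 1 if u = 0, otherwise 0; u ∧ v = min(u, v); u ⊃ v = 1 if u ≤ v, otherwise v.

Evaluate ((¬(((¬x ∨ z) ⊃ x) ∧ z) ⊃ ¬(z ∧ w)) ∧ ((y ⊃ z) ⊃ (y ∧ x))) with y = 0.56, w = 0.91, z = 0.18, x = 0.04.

¬x: Gödel ¬ of 0.04 = 0 (operand ≠ 0)
(¬x ∨ z) = max(0, 0.18) = 0.18
((¬x ∨ z) ⊃ x): 0.18 > 0.04, so result = 0.04
(((¬x ∨ z) ⊃ x) ∧ z) = min(0.04, 0.18) = 0.04
¬(((¬x ∨ z) ⊃ x) ∧ z): Gödel ¬ of 0.04 = 0 (operand ≠ 0)
(z ∧ w) = min(0.18, 0.91) = 0.18
¬(z ∧ w): Gödel ¬ of 0.18 = 0 (operand ≠ 0)
(¬(((¬x ∨ z) ⊃ x) ∧ z) ⊃ ¬(z ∧ w)): 0 ≤ 0, so result = 1
(y ⊃ z): 0.56 > 0.18, so result = 0.18
(y ∧ x) = min(0.56, 0.04) = 0.04
((y ⊃ z) ⊃ (y ∧ x)): 0.18 > 0.04, so result = 0.04
((¬(((¬x ∨ z) ⊃ x) ∧ z) ⊃ ¬(z ∧ w)) ∧ ((y ⊃ z) ⊃ (y ∧ x))) = min(1, 0.04) = 0.04

0.04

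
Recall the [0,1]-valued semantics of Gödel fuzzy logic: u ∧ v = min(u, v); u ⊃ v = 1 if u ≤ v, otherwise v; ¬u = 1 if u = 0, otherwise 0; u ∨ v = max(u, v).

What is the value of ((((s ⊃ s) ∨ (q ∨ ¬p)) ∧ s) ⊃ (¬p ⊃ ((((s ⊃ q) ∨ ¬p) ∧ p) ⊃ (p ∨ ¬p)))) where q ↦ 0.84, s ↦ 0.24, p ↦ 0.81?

1.00

(s ⊃ s): 0.24 ≤ 0.24, so result = 1
¬p: Gödel ¬ of 0.81 = 0 (operand ≠ 0)
(q ∨ ¬p) = max(0.84, 0) = 0.84
((s ⊃ s) ∨ (q ∨ ¬p)) = max(1, 0.84) = 1
(((s ⊃ s) ∨ (q ∨ ¬p)) ∧ s) = min(1, 0.24) = 0.24
¬p: Gödel ¬ of 0.81 = 0 (operand ≠ 0)
(s ⊃ q): 0.24 ≤ 0.84, so result = 1
¬p: Gödel ¬ of 0.81 = 0 (operand ≠ 0)
((s ⊃ q) ∨ ¬p) = max(1, 0) = 1
(((s ⊃ q) ∨ ¬p) ∧ p) = min(1, 0.81) = 0.81
¬p: Gödel ¬ of 0.81 = 0 (operand ≠ 0)
(p ∨ ¬p) = max(0.81, 0) = 0.81
((((s ⊃ q) ∨ ¬p) ∧ p) ⊃ (p ∨ ¬p)): 0.81 ≤ 0.81, so result = 1
(¬p ⊃ ((((s ⊃ q) ∨ ¬p) ∧ p) ⊃ (p ∨ ¬p))): 0 ≤ 1, so result = 1
((((s ⊃ s) ∨ (q ∨ ¬p)) ∧ s) ⊃ (¬p ⊃ ((((s ⊃ q) ∨ ¬p) ∧ p) ⊃ (p ∨ ¬p)))): 0.24 ≤ 1, so result = 1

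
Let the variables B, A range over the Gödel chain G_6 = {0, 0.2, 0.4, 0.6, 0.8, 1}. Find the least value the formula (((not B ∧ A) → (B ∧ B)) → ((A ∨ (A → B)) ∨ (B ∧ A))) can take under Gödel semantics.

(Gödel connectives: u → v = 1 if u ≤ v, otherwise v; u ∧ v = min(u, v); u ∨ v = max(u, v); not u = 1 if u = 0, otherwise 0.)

The minimum is attained at B = 0.2, A = 0.4:
  not B: Gödel ¬ of 0.2 = 0 (operand ≠ 0)
  (not B ∧ A) = min(0, 0.4) = 0
  (B ∧ B) = min(0.2, 0.2) = 0.2
  ((not B ∧ A) → (B ∧ B)): 0 ≤ 0.2, so result = 1
  (A → B): 0.4 > 0.2, so result = 0.2
  (A ∨ (A → B)) = max(0.4, 0.2) = 0.4
  (B ∧ A) = min(0.2, 0.4) = 0.2
  ((A ∨ (A → B)) ∨ (B ∧ A)) = max(0.4, 0.2) = 0.4
  (((not B ∧ A) → (B ∧ B)) → ((A ∨ (A → B)) ∨ (B ∧ A))): 1 > 0.4, so result = 0.4
Checking all 36 assignments confirms none give a value below 0.40.

0.40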